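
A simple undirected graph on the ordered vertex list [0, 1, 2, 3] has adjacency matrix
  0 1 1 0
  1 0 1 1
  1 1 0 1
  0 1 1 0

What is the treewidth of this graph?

A width-2 tree decomposition is:
Bags: B1 = {1, 2, 3}  B2 = {0, 1, 2}
Tree: B1–B2
The largest bag has 3 vertices, giving width 2; this decomposition certifies tw(G) ≤ 2. On the other hand G contains the 3-clique {0, 1, 2}. A clique must lie in a single bag of any decomposition, so no decomposition can have width below 2. Hence tw(G) = 2 exactly.

2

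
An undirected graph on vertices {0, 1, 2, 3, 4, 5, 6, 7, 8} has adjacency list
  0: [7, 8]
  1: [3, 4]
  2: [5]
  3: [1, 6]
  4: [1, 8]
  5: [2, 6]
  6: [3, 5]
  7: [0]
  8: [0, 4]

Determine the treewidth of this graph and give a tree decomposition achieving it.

Every bag has size at most 2, so the width is 2 − 1 = 1 and tw(G) ≤ 1. Since G has at least one edge (e.g. 7–0), it is not an edgeless graph, so tw(G) ≥ 1. The upper and lower bounds meet at 1, so that is the treewidth.

Treewidth 1.
Bags: B1 = {0, 7}  B2 = {0, 8}  B3 = {4, 8}  B4 = {1, 4}  B5 = {1, 3}  B6 = {3, 6}  B7 = {5, 6}  B8 = {2, 5}
Tree: B1–B2, B2–B3, B3–B4, B4–B5, B5–B6, B6–B7, B7–B8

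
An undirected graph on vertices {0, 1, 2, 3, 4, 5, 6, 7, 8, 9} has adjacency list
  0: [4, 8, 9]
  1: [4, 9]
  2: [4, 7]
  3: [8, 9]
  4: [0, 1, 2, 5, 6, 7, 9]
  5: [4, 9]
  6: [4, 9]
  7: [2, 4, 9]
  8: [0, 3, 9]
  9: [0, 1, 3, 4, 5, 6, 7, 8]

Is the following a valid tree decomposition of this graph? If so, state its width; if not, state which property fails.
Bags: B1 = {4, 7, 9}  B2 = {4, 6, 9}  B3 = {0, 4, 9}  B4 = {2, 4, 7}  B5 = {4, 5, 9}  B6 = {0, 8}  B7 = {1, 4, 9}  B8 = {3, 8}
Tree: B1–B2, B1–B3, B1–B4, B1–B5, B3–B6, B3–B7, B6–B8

A tree decomposition must satisfy three properties: every vertex lies in some bag; for every edge, both endpoints lie together in some bag; and for every vertex, the bags containing it form a connected subtree. Here edge (9,8) lies in no bag, so the decomposition is invalid.

No — edge (9,8) lies in no bag.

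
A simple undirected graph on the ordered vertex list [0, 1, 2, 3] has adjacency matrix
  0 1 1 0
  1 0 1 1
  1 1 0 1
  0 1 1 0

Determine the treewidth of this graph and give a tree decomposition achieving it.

The largest bag has 3 vertices, giving width 2; this decomposition certifies tw(G) ≤ 2. On the other hand G contains the 3-clique {0, 1, 2}. A clique must lie in a single bag of any decomposition, so no decomposition can have width below 2. Therefore the treewidth is 2.

Treewidth 2.
One optimal decomposition is:
Bags: B1 = {1, 2, 3}  B2 = {0, 1, 2}
Tree: B1–B2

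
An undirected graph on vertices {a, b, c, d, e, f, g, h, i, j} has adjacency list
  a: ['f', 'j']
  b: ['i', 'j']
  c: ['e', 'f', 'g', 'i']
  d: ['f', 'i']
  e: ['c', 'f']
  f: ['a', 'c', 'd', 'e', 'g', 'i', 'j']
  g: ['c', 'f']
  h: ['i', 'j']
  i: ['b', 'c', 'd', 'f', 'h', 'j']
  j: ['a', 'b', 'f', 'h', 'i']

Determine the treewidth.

A width-2 tree decomposition is:
Bags: B1 = {c, f, i}  B2 = {f, i, j}  B3 = {c, f, g}  B4 = {h, i, j}  B5 = {a, f, j}  B6 = {b, i, j}  B7 = {d, f, i}  B8 = {c, e, f}
Tree: B1–B2, B1–B3, B2–B4, B2–B5, B4–B6, B2–B7, B3–B8
The largest bag has 3 vertices, giving width 2; this decomposition certifies tw(G) ≤ 2. On the other hand G contains the 3-clique {h, i, j}. A clique must lie in a single bag of any decomposition, so no decomposition can have width below 2. Therefore the treewidth is 2.

2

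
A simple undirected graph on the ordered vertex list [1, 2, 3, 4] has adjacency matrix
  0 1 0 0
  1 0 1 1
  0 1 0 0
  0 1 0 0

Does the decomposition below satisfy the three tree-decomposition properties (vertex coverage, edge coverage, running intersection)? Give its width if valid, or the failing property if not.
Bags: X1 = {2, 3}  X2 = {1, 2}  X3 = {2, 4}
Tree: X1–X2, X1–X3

Checking the three conditions: (i) the bags cover all of {1, 2, 3, 4}; (ii) for each edge, some bag contains both endpoints; (iii) the bags containing any fixed vertex form a subtree. All hold, so the decomposition is valid with width 2 − 1 = 1.

Yes; width 1.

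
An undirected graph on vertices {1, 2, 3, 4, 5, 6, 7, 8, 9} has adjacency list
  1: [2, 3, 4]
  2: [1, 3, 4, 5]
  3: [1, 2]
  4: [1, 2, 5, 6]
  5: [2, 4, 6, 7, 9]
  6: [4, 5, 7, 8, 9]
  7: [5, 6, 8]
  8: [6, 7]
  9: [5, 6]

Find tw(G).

A width-2 tree decomposition is:
Bags: B1 = {4, 5, 6}  B2 = {5, 6, 7}  B3 = {2, 4, 5}  B4 = {1, 2, 4}  B5 = {1, 2, 3}  B6 = {6, 7, 8}  B7 = {5, 6, 9}
Tree: B1–B2, B1–B3, B3–B4, B4–B5, B2–B6, B1–B7
The largest bag has 3 vertices, giving width 2; this decomposition certifies tw(G) ≤ 2. Conversely, {6, 7, 8} is a clique of size 3, and the vertices of any clique must share a bag in every tree decomposition; so some bag has ≥ 3 vertices and tw(G) ≥ 2. The upper and lower bounds meet at 2, so that is the treewidth.

2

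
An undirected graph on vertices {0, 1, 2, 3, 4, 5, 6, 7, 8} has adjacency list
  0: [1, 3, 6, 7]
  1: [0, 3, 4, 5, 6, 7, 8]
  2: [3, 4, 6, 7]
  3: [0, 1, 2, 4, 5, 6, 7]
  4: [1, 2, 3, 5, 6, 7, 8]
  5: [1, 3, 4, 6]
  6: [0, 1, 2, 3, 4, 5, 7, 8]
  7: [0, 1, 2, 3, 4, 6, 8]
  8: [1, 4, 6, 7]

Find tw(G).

A width-4 tree decomposition is:
Bags: B1 = {1, 4, 6, 7, 8}  B2 = {1, 3, 4, 6, 7}  B3 = {0, 1, 3, 6, 7}  B4 = {1, 3, 4, 5, 6}  B5 = {2, 3, 4, 6, 7}
Tree: B1–B2, B2–B3, B2–B4, B2–B5
The largest bag has 5 vertices, giving width 4; this decomposition certifies tw(G) ≤ 4. Conversely, {1, 4, 6, 7, 8} is a clique of size 5, and the vertices of any clique must share a bag in every tree decomposition; so some bag has ≥ 5 vertices and tw(G) ≥ 4. Combining the bounds, tw(G) = 4.

4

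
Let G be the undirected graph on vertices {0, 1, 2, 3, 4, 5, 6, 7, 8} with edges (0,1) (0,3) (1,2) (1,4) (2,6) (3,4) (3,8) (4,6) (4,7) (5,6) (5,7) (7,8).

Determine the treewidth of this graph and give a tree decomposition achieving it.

Treewidth 3.
Bags: B1 = {2, 5, 6, 7}  B2 = {2, 4, 6, 7}  B3 = {1, 2, 4, 7}  B4 = {1, 4, 7, 8}  B5 = {1, 3, 4, 8}  B6 = {0, 1, 3, 8}
Tree: B1–B2, B2–B3, B3–B4, B4–B5, B5–B6

The largest bag has 4 vertices, giving width 3; this decomposition certifies tw(G) ≤ 3. For the lower bound: the 4 vertex sets {2,5,6}, {7}, {4}, {0,1,3,8} are disjoint, each induces a connected subgraph, and every pair is joined by at least one edge of G. Contracting each set to a single vertex therefore yields K_{4} as a minor, and since treewidth is minor-monotone, tw(G) ≥ tw(K_{4}) = 3. Therefore the treewidth is 3.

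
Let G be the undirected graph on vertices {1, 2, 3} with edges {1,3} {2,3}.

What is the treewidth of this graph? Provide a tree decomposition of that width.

Each bag holds 2 vertices, so the decomposition has width 1, which upper-bounds the treewidth. Since G has at least one edge (e.g. 1–3), it is not an edgeless graph, so tw(G) ≥ 1. Hence tw(G) = 1 exactly.

Treewidth 1.
Bags: B1 = {1, 3}  B2 = {2, 3}
Tree: B1–B2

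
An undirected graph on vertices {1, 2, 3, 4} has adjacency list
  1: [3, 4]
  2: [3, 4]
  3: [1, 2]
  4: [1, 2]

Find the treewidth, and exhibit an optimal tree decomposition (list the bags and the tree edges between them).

Treewidth 2.
Bags: B1 = {2, 3, 4}  B2 = {1, 3, 4}
Tree: B1–B2

The largest bag has 3 vertices, giving width 2; this decomposition certifies tw(G) ≤ 2. The edges 4–2–3–1–4 form a cycle, so G is not a tree and its treewidth is at least 2. Therefore the treewidth is 2.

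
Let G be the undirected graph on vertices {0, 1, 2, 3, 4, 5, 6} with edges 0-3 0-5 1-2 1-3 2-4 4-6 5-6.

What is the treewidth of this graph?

A width-2 tree decomposition is:
Bags: B1 = {0, 3, 5}  B2 = {1, 3, 5}  B3 = {1, 2, 5}  B4 = {2, 4, 5}  B5 = {4, 5, 6}
Tree: B1–B2, B2–B3, B3–B4, B4–B5
Each bag holds 3 vertices, so the decomposition has width 2, which upper-bounds the treewidth. Since 5–0–3–1–2–4–6–5 is a cycle in G, G is not acyclic. Forests are exactly the graphs of treewidth ≤ 1, so tw(G) ≥ 2. The upper and lower bounds meet at 2, so that is the treewidth.

2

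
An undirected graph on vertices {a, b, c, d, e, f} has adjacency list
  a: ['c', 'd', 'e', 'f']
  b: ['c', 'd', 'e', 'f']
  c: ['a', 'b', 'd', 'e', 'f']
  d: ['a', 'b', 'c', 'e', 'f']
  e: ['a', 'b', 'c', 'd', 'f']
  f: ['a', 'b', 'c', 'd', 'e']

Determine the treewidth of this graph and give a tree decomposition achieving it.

The largest bag has 5 vertices, giving width 4; this decomposition certifies tw(G) ≤ 4. On the other hand G contains the 5-clique {a, c, d, e, f}. A clique must lie in a single bag of any decomposition, so no decomposition can have width below 4. Hence tw(G) = 4 exactly.

Treewidth 4.
Bags: B1 = {b, c, d, e, f}  B2 = {a, c, d, e, f}
Tree: B1–B2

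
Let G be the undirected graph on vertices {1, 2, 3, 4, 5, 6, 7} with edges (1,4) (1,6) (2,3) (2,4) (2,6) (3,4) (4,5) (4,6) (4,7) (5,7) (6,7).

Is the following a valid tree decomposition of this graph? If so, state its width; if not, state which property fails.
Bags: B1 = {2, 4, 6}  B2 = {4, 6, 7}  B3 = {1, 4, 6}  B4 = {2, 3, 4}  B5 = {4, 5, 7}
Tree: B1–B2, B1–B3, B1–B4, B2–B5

Vertex coverage: the bags together contain {1, 2, 3, 4, 5, 6, 7}, the full vertex set. Edge coverage: each edge of G has both endpoints in at least one bag. Running intersection: for every vertex, the bags containing it form a connected subtree. All three properties hold, so this is a valid tree decomposition of width max|bag| − 1 = 2, and hence tw(G) ≤ 2.

Yes; width 2.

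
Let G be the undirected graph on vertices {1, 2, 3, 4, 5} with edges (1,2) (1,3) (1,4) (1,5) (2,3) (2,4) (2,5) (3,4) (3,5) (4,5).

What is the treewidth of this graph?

4

A width-4 tree decomposition is:
Bags: B1 = {1, 2, 3, 4, 5}
Tree: (single bag)
A single bag containing all 5 vertices is trivially a valid decomposition of width 4. Conversely, {1, 2, 3, 4, 5} is a clique of size 5, and the vertices of any clique must share a bag in every tree decomposition; so some bag has ≥ 5 vertices and tw(G) ≥ 4. Hence tw(G) = 4 exactly.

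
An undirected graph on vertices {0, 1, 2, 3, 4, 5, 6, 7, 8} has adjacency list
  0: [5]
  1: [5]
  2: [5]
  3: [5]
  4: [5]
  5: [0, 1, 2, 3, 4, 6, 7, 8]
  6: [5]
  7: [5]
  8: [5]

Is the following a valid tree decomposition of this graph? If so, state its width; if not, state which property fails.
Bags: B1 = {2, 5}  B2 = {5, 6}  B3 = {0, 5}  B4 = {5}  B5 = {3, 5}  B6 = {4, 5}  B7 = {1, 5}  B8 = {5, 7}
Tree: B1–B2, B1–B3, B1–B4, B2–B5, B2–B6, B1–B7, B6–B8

No — vertex 8 appears in no bag.

A tree decomposition must satisfy three properties: every vertex lies in some bag; for every edge, both endpoints lie together in some bag; and for every vertex, the bags containing it form a connected subtree. Here vertex 8 appears in no bag, so the decomposition is invalid.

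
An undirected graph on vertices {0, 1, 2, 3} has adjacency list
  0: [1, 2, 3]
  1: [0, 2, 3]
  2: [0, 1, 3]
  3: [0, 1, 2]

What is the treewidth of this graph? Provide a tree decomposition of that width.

With just one bag of size 4, the width is 4 − 1 = 3, so tw(G) ≤ 3. On the other hand G contains the 4-clique {0, 1, 2, 3}. A clique must lie in a single bag of any decomposition, so no decomposition can have width below 3. Combining the bounds, tw(G) = 3.

Treewidth 3.
One optimal decomposition is:
Bags: B1 = {0, 1, 2, 3}
Tree: (single bag)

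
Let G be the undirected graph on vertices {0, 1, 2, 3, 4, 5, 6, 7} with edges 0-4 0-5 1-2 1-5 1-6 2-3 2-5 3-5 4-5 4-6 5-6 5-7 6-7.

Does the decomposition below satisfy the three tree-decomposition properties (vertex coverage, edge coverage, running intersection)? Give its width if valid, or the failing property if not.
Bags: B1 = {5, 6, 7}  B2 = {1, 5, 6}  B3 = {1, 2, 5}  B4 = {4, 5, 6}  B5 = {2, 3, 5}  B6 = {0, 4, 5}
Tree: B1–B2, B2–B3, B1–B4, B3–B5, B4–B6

Yes; width 2.

Checking the three conditions: (i) the bags cover all of {0, 1, 2, 3, 4, 5, 6, 7}; (ii) for each edge, some bag contains both endpoints; (iii) the bags containing any fixed vertex form a subtree. All hold, so the decomposition is valid with width 3 − 1 = 2.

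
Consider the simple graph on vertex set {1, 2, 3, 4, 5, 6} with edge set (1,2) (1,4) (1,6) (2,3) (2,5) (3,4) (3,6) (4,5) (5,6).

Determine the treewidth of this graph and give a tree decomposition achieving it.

The largest bag has 4 vertices, giving width 3; this decomposition certifies tw(G) ≤ 3. For the lower bound: the 4 vertex sets {1,4}, {3,6}, {2}, {5} are disjoint, each induces a connected subgraph, and every pair is joined by at least one edge of G. Contracting each set to a single vertex therefore yields K_{4} as a minor, and since treewidth is minor-monotone, tw(G) ≥ tw(K_{4}) = 3. Hence tw(G) = 3 exactly.

Treewidth 3.
One optimal decomposition is:
Bags: B1 = {1, 2, 4, 6}  B2 = {2, 3, 4, 6}  B3 = {2, 4, 5, 6}
Tree: B1–B2, B2–B3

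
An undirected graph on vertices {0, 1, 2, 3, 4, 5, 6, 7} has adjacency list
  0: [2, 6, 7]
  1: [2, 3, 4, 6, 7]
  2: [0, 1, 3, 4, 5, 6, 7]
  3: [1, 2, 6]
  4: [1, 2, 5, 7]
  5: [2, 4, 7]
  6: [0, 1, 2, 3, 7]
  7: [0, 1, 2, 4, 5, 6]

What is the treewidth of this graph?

3

A width-3 tree decomposition is:
Bags: B1 = {0, 2, 6, 7}  B2 = {1, 2, 6, 7}  B3 = {1, 2, 3, 6}  B4 = {1, 2, 4, 7}  B5 = {2, 4, 5, 7}
Tree: B1–B2, B2–B3, B2–B4, B4–B5
Every bag has size at most 4, so the width is 4 − 1 = 3 and tw(G) ≤ 3. Conversely, {1, 2, 3, 6} is a clique of size 4, and the vertices of any clique must share a bag in every tree decomposition; so some bag has ≥ 4 vertices and tw(G) ≥ 3. The upper and lower bounds meet at 3, so that is the treewidth.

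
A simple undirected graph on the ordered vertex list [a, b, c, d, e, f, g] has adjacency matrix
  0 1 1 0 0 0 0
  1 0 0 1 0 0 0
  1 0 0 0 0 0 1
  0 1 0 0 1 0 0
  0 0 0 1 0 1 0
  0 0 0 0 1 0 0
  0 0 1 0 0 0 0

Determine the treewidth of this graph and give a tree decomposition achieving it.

Treewidth 1.
Bags: B1 = {e, f}  B2 = {d, e}  B3 = {b, d}  B4 = {a, b}  B5 = {a, c}  B6 = {c, g}
Tree: B1–B2, B2–B3, B3–B4, B4–B5, B5–B6

Each bag holds 2 vertices, so the decomposition has width 1, which upper-bounds the treewidth. G has an edge, so its treewidth is at least 1. Hence tw(G) = 1 exactly.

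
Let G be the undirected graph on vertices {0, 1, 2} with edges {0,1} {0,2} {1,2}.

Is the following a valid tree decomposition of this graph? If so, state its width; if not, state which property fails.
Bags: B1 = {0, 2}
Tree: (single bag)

A tree decomposition must satisfy three properties: every vertex lies in some bag; for every edge, both endpoints lie together in some bag; and for every vertex, the bags containing it form a connected subtree. Here vertex 1 appears in no bag, so the decomposition is invalid.

No — vertex 1 appears in no bag.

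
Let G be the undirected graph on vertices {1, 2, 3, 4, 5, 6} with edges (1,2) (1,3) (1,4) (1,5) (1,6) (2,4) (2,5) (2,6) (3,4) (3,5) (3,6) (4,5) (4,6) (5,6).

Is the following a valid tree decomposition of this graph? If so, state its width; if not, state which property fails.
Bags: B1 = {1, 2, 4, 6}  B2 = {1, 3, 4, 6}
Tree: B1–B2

No — vertex 5 appears in no bag.

A tree decomposition must satisfy three properties: every vertex lies in some bag; for every edge, both endpoints lie together in some bag; and for every vertex, the bags containing it form a connected subtree. Here vertex 5 appears in no bag, so the decomposition is invalid.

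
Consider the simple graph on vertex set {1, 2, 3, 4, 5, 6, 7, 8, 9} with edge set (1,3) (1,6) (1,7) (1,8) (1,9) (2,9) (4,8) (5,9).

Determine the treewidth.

1

A width-1 tree decomposition is:
Bags: B1 = {1, 8}  B2 = {1, 9}  B3 = {1, 7}  B4 = {1, 6}  B5 = {1, 3}  B6 = {5, 9}  B7 = {2, 9}  B8 = {4, 8}
Tree: B1–B2, B1–B3, B2–B4, B2–B5, B2–B6, B2–B7, B1–B8
Every bag has size at most 2, so the width is 2 − 1 = 1 and tw(G) ≤ 1. Since G has at least one edge (e.g. 8–1), it is not an edgeless graph, so tw(G) ≥ 1. Combining the bounds, tw(G) = 1.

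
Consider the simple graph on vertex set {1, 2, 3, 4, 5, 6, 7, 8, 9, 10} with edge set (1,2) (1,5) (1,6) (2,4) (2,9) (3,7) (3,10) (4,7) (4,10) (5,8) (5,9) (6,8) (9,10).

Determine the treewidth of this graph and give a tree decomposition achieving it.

Treewidth 2.
Bags: B1 = {3, 7, 10}  B2 = {4, 7, 10}  B3 = {4, 9, 10}  B4 = {2, 4, 9}  B5 = {2, 5, 9}  B6 = {1, 2, 5}  B7 = {1, 5, 8}  B8 = {1, 6, 8}
Tree: B1–B2, B2–B3, B3–B4, B4–B5, B5–B6, B6–B7, B7–B8

The largest bag has 3 vertices, giving width 2; this decomposition certifies tw(G) ≤ 2. The edges 3–7–4–10–3 form a cycle, so G is not a tree and its treewidth is at least 2. Combining the bounds, tw(G) = 2.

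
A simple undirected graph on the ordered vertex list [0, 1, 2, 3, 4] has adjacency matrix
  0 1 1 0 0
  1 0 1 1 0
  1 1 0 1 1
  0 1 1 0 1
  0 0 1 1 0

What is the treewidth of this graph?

2

A width-2 tree decomposition is:
Bags: B1 = {2, 3, 4}  B2 = {1, 2, 3}  B3 = {0, 1, 2}
Tree: B1–B2, B2–B3
Every bag has size at most 3, so the width is 3 − 1 = 2 and tw(G) ≤ 2. For the lower bound, the 3 vertices {0, 1, 2} are pairwise adjacent, and any tree decomposition puts a clique entirely inside one bag — forcing width ≥ 2. Combining the bounds, tw(G) = 2.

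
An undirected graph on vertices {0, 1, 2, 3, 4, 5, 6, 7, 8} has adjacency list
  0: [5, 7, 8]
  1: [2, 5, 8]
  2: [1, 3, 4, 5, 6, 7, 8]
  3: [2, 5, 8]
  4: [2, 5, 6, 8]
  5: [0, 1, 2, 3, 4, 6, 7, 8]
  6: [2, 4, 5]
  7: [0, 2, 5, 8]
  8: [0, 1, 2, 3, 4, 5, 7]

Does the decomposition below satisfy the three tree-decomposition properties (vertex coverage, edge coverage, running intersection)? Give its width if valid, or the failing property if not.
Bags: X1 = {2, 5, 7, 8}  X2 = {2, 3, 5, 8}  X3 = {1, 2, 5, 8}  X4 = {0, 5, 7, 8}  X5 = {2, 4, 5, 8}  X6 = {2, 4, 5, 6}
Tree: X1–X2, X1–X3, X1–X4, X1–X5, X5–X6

Yes; width 3.

Every vertex of G appears in some bag (union = {0, 1, 2, 3, 4, 5, 6, 7, 8}); every edge is covered by a bag; and for each vertex v the set of bags containing v is connected in the bag tree. The decomposition is therefore valid. The largest bag has 4 vertices, so the width is 3.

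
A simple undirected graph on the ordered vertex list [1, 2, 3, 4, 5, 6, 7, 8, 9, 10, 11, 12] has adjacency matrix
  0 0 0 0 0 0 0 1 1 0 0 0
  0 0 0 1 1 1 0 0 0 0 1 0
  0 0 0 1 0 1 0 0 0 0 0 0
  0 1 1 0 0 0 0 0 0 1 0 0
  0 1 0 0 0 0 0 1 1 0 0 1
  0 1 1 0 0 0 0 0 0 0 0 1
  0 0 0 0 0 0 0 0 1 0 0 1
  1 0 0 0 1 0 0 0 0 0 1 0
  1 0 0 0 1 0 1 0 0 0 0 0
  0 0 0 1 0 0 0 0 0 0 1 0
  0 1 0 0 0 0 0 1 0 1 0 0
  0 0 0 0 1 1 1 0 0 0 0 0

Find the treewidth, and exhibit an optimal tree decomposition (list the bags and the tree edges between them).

Each bag holds 4 vertices, so the decomposition has width 3, which upper-bounds the treewidth. For the lower bound: the 4 vertex sets {1,7,9}, {12}, {5}, {2,6,8,11} are disjoint, each induces a connected subgraph, and every pair is joined by at least one edge of G. Contracting each set to a single vertex therefore yields K_{4} as a minor, and since treewidth is minor-monotone, tw(G) ≥ tw(K_{4}) = 3. The upper and lower bounds meet at 3, so that is the treewidth.

Treewidth 3.
One optimal decomposition is:
Bags: B1 = {1, 7, 9, 12}  B2 = {1, 5, 9, 12}  B3 = {1, 5, 8, 12}  B4 = {5, 6, 8, 12}  B5 = {2, 5, 6, 8}  B6 = {2, 6, 8, 11}  B7 = {2, 3, 6, 11}  B8 = {2, 3, 4, 11}  B9 = {3, 4, 10, 11}
Tree: B1–B2, B2–B3, B3–B4, B4–B5, B5–B6, B6–B7, B7–B8, B8–B9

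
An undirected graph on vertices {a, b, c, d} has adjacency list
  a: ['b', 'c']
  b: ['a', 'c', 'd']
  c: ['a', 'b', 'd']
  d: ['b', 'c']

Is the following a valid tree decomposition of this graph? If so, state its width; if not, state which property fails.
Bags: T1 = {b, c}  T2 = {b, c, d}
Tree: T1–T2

A tree decomposition must satisfy three properties: every vertex lies in some bag; for every edge, both endpoints lie together in some bag; and for every vertex, the bags containing it form a connected subtree. Here vertex a appears in no bag, so the decomposition is invalid.

No — vertex a appears in no bag.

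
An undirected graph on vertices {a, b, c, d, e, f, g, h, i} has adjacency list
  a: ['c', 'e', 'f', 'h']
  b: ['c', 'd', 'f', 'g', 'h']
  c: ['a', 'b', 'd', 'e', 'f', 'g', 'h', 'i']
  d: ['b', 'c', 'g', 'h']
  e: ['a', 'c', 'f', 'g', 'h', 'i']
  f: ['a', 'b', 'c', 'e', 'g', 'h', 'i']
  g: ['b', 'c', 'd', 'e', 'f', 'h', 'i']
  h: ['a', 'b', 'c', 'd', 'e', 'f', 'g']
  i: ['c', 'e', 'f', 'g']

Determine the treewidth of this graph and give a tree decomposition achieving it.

Treewidth 4.
Bags: B1 = {c, e, f, g, h}  B2 = {c, e, f, g, i}  B3 = {b, c, f, g, h}  B4 = {b, c, d, g, h}  B5 = {a, c, e, f, h}
Tree: B1–B2, B1–B3, B3–B4, B1–B5

The largest bag has 5 vertices, giving width 4; this decomposition certifies tw(G) ≤ 4. For the lower bound, the 5 vertices {b, c, d, g, h} are pairwise adjacent, and any tree decomposition puts a clique entirely inside one bag — forcing width ≥ 4. The upper and lower bounds meet at 4, so that is the treewidth.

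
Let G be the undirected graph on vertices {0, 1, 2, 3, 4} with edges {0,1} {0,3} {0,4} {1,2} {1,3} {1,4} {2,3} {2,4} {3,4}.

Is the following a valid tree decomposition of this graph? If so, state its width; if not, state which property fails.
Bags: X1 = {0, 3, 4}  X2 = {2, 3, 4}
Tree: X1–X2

No — vertex 1 appears in no bag.

A tree decomposition must satisfy three properties: every vertex lies in some bag; for every edge, both endpoints lie together in some bag; and for every vertex, the bags containing it form a connected subtree. Here vertex 1 appears in no bag, so the decomposition is invalid.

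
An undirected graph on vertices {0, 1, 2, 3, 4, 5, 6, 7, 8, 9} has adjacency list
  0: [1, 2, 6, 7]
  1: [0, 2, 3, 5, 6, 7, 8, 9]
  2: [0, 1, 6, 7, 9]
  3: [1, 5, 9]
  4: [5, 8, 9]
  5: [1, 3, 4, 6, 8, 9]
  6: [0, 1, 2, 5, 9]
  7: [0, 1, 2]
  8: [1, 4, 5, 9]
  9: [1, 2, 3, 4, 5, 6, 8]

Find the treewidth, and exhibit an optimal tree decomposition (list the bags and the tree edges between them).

Treewidth 3.
One such decomposition:
Bags: B1 = {0, 1, 2, 6}  B2 = {1, 2, 6, 9}  B3 = {0, 1, 2, 7}  B4 = {1, 5, 6, 9}  B5 = {1, 3, 5, 9}  B6 = {1, 5, 8, 9}  B7 = {4, 5, 8, 9}
Tree: B1–B2, B1–B3, B2–B4, B4–B5, B5–B6, B6–B7

Every bag has size at most 4, so the width is 4 − 1 = 3 and tw(G) ≤ 3. Conversely, {0, 1, 2, 6} is a clique of size 4, and the vertices of any clique must share a bag in every tree decomposition; so some bag has ≥ 4 vertices and tw(G) ≥ 3. Therefore the treewidth is 3.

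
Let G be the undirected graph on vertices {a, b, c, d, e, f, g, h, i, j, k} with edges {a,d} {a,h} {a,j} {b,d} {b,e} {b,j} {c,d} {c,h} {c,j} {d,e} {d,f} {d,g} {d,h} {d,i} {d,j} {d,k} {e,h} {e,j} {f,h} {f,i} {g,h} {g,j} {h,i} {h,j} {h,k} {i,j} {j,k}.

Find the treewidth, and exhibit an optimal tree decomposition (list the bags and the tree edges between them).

Every bag has size at most 4, so the width is 4 − 1 = 3 and tw(G) ≤ 3. Conversely, {d, g, h, j} is a clique of size 4, and the vertices of any clique must share a bag in every tree decomposition; so some bag has ≥ 4 vertices and tw(G) ≥ 3. Hence tw(G) = 3 exactly.

Treewidth 3.
One optimal decomposition is:
Bags: B1 = {a, d, h, j}  B2 = {d, e, h, j}  B3 = {d, h, i, j}  B4 = {d, f, h, i}  B5 = {c, d, h, j}  B6 = {d, g, h, j}  B7 = {b, d, e, j}  B8 = {d, h, j, k}
Tree: B1–B2, B1–B3, B3–B4, B2–B5, B5–B6, B2–B7, B3–B8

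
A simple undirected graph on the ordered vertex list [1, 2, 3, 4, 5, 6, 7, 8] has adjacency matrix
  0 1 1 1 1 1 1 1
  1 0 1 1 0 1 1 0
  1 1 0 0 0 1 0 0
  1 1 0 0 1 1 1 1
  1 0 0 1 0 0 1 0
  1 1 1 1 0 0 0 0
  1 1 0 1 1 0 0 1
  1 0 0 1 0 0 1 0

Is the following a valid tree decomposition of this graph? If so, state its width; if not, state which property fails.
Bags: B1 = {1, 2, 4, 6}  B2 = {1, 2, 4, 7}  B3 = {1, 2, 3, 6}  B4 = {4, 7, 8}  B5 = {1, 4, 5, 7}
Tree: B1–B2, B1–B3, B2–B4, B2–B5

No — edge (1,8) lies in no bag.

A tree decomposition must satisfy three properties: every vertex lies in some bag; for every edge, both endpoints lie together in some bag; and for every vertex, the bags containing it form a connected subtree. Here edge (1,8) lies in no bag, so the decomposition is invalid.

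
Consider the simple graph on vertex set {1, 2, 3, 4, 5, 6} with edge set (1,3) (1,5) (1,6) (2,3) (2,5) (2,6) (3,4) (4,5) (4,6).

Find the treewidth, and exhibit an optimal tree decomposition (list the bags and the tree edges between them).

Every bag has size at most 4, so the width is 4 − 1 = 3 and tw(G) ≤ 3. For the lower bound: the 4 vertex sets {2,5}, {4,6}, {3}, {1} are disjoint, each induces a connected subgraph, and every pair is joined by at least one edge of G. Contracting each set to a single vertex therefore yields K_{4} as a minor, and since treewidth is minor-monotone, tw(G) ≥ tw(K_{4}) = 3. Hence tw(G) = 3 exactly.

Treewidth 3.
Bags: B1 = {2, 3, 5, 6}  B2 = {3, 4, 5, 6}  B3 = {1, 3, 5, 6}
Tree: B1–B2, B2–B3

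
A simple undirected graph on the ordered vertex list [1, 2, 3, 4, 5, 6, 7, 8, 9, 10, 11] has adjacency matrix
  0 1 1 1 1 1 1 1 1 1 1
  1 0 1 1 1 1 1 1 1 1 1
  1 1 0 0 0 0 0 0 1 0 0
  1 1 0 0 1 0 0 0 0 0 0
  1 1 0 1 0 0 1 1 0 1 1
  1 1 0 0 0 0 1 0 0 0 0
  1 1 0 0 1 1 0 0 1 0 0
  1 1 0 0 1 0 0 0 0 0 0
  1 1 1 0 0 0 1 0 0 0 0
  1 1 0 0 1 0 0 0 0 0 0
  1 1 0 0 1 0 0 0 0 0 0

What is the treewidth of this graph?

A width-3 tree decomposition is:
Bags: B1 = {1, 2, 5, 10}  B2 = {1, 2, 5, 7}  B3 = {1, 2, 7, 9}  B4 = {1, 2, 6, 7}  B5 = {1, 2, 5, 11}  B6 = {1, 2, 3, 9}  B7 = {1, 2, 5, 8}  B8 = {1, 2, 4, 5}
Tree: B1–B2, B2–B3, B2–B4, B2–B5, B3–B6, B2–B7, B2–B8
Each bag holds 4 vertices, so the decomposition has width 3, which upper-bounds the treewidth. For the lower bound, the 4 vertices {1, 2, 3, 9} are pairwise adjacent, and any tree decomposition puts a clique entirely inside one bag — forcing width ≥ 3. Therefore the treewidth is 3.

3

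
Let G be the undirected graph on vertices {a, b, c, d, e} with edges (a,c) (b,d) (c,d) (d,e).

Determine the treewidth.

A width-1 tree decomposition is:
Bags: B1 = {d, e}  B2 = {c, d}  B3 = {a, c}  B4 = {b, d}
Tree: B1–B2, B2–B3, B2–B4
Every bag has size at most 2, so the width is 2 − 1 = 1 and tw(G) ≤ 1. Since G has at least one edge (e.g. d–e), it is not an edgeless graph, so tw(G) ≥ 1. Therefore the treewidth is 1.

1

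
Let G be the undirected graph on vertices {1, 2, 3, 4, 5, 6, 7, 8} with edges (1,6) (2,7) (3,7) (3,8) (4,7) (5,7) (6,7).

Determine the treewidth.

A width-1 tree decomposition is:
Bags: B1 = {4, 7}  B2 = {2, 7}  B3 = {5, 7}  B4 = {3, 7}  B5 = {3, 8}  B6 = {6, 7}  B7 = {1, 6}
Tree: B1–B2, B1–B3, B1–B4, B4–B5, B2–B6, B6–B7
The largest bag has 2 vertices, giving width 1; this decomposition certifies tw(G) ≤ 1. Any graph with an edge has treewidth ≥ 1, and G has the edge 4–7. The upper and lower bounds meet at 1, so that is the treewidth.

1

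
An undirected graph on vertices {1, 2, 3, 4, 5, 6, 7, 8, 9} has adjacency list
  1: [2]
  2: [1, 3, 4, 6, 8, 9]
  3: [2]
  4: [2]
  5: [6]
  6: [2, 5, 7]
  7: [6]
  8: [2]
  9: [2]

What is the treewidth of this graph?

A width-1 tree decomposition is:
Bags: B1 = {2, 4}  B2 = {1, 2}  B3 = {2, 8}  B4 = {2, 6}  B5 = {2, 3}  B6 = {2, 9}  B7 = {5, 6}  B8 = {6, 7}
Tree: B1–B2, B2–B3, B3–B4, B4–B5, B4–B6, B4–B7, B7–B8
The largest bag has 2 vertices, giving width 1; this decomposition certifies tw(G) ≤ 1. Any graph with an edge has treewidth ≥ 1, and G has the edge 4–2. The upper and lower bounds meet at 1, so that is the treewidth.

1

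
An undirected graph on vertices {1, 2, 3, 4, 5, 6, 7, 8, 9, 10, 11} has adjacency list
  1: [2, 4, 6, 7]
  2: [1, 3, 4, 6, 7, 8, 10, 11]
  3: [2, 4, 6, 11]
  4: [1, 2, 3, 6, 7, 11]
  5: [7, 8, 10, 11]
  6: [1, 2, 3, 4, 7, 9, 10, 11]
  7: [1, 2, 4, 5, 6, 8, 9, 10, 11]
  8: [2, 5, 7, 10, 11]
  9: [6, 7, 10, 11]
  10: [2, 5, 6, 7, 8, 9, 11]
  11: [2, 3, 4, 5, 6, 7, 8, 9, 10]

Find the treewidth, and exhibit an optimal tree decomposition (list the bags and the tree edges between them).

Treewidth 4.
One such decomposition:
Bags: B1 = {2, 7, 8, 10, 11}  B2 = {2, 6, 7, 10, 11}  B3 = {5, 7, 8, 10, 11}  B4 = {6, 7, 9, 10, 11}  B5 = {2, 4, 6, 7, 11}  B6 = {1, 2, 4, 6, 7}  B7 = {2, 3, 4, 6, 11}
Tree: B1–B2, B1–B3, B2–B4, B2–B5, B5–B6, B5–B7

The largest bag has 5 vertices, giving width 4; this decomposition certifies tw(G) ≤ 4. For the lower bound, the 5 vertices {2, 3, 4, 6, 11} are pairwise adjacent, and any tree decomposition puts a clique entirely inside one bag — forcing width ≥ 4. Therefore the treewidth is 4.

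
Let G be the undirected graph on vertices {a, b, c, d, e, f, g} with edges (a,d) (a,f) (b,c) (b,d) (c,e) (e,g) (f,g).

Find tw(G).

A width-2 tree decomposition is:
Bags: B1 = {a, f, g}  B2 = {a, d, g}  B3 = {b, d, g}  B4 = {b, c, g}  B5 = {c, e, g}
Tree: B1–B2, B2–B3, B3–B4, B4–B5
Each bag holds 3 vertices, so the decomposition has width 2, which upper-bounds the treewidth. For the lower bound, G contains the cycle g–f–a–d–b–c–e–g, so G is not a forest; only forests have treewidth ≤ 1, hence tw(G) ≥ 2. Therefore the treewidth is 2.

2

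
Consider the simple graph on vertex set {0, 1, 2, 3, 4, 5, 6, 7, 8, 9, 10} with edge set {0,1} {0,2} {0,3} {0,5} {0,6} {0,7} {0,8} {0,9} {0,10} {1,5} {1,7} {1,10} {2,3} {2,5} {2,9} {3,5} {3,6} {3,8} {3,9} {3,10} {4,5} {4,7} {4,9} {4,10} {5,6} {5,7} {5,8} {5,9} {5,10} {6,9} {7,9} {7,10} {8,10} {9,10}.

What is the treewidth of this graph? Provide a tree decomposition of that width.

Treewidth 4.
Bags: B1 = {0, 3, 5, 9, 10}  B2 = {0, 3, 5, 6, 9}  B3 = {0, 5, 7, 9, 10}  B4 = {0, 1, 5, 7, 10}  B5 = {0, 3, 5, 8, 10}  B6 = {4, 5, 7, 9, 10}  B7 = {0, 2, 3, 5, 9}
Tree: B1–B2, B1–B3, B3–B4, B1–B5, B3–B6, B1–B7

Every bag has size at most 5, so the width is 5 − 1 = 4 and tw(G) ≤ 4. On the other hand G contains the 5-clique {0, 1, 5, 7, 10}. A clique must lie in a single bag of any decomposition, so no decomposition can have width below 4. Therefore the treewidth is 4.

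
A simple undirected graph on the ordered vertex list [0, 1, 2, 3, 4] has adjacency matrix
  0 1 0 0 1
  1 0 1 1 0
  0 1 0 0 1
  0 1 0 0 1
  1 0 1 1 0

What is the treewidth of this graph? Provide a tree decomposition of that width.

Treewidth 2.
Bags: B1 = {1, 2, 4}  B2 = {1, 3, 4}  B3 = {0, 1, 4}
Tree: B1–B2, B2–B3

Each bag holds 3 vertices, so the decomposition has width 2, which upper-bounds the treewidth. Since 2–4–3–1–2 is a cycle in G, G is not acyclic. Forests are exactly the graphs of treewidth ≤ 1, so tw(G) ≥ 2. The upper and lower bounds meet at 2, so that is the treewidth.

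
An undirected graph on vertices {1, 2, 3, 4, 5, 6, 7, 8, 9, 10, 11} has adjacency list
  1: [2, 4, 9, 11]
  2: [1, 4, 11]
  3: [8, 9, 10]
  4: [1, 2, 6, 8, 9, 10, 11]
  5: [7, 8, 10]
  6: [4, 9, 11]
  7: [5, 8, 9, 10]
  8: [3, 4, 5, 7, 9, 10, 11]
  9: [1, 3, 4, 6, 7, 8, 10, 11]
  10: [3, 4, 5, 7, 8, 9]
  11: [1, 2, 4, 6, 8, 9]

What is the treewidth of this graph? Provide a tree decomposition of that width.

Treewidth 3.
One such decomposition:
Bags: B1 = {7, 8, 9, 10}  B2 = {3, 8, 9, 10}  B3 = {4, 8, 9, 10}  B4 = {5, 7, 8, 10}  B5 = {4, 8, 9, 11}  B6 = {4, 6, 9, 11}  B7 = {1, 4, 9, 11}  B8 = {1, 2, 4, 11}
Tree: B1–B2, B1–B3, B1–B4, B3–B5, B5–B6, B6–B7, B7–B8

Each bag holds 4 vertices, so the decomposition has width 3, which upper-bounds the treewidth. Conversely, {3, 8, 9, 10} is a clique of size 4, and the vertices of any clique must share a bag in every tree decomposition; so some bag has ≥ 4 vertices and tw(G) ≥ 3. Hence tw(G) = 3 exactly.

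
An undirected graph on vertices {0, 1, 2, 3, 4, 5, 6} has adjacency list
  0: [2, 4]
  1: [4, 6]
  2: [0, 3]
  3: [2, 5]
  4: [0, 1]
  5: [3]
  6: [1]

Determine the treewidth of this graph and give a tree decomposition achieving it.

Each bag holds 2 vertices, so the decomposition has width 1, which upper-bounds the treewidth. Since G has at least one edge (e.g. 6–1), it is not an edgeless graph, so tw(G) ≥ 1. Therefore the treewidth is 1.

Treewidth 1.
One optimal decomposition is:
Bags: B1 = {1, 6}  B2 = {1, 4}  B3 = {0, 4}  B4 = {0, 2}  B5 = {2, 3}  B6 = {3, 5}
Tree: B1–B2, B2–B3, B3–B4, B4–B5, B5–B6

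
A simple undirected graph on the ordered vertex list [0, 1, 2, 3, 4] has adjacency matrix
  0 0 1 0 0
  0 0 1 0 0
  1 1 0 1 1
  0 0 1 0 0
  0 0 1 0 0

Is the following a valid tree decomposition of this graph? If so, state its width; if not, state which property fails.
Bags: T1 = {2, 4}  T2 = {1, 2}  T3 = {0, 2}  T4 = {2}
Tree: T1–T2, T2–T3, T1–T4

A tree decomposition must satisfy three properties: every vertex lies in some bag; for every edge, both endpoints lie together in some bag; and for every vertex, the bags containing it form a connected subtree. Here vertex 3 appears in no bag, so the decomposition is invalid.

No — vertex 3 appears in no bag.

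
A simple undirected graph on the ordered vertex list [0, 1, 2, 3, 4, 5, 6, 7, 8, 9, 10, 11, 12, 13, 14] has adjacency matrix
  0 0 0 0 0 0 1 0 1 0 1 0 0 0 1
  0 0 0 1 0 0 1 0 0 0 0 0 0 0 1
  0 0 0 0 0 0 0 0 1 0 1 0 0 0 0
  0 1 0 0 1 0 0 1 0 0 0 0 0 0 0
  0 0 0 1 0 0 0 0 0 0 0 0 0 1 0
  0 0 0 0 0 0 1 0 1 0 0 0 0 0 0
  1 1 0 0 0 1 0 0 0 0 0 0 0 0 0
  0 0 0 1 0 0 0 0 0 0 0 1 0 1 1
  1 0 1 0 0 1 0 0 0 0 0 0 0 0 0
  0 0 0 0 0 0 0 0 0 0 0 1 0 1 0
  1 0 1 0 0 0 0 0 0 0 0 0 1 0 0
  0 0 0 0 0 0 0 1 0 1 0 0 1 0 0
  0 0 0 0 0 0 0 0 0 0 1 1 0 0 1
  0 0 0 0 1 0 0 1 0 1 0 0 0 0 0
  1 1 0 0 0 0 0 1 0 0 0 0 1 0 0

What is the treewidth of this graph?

A width-3 tree decomposition is:
Bags: B1 = {4, 9, 11, 13}  B2 = {4, 7, 11, 13}  B3 = {3, 4, 7, 11}  B4 = {3, 7, 11, 12}  B5 = {3, 7, 12, 14}  B6 = {1, 3, 12, 14}  B7 = {1, 10, 12, 14}  B8 = {0, 1, 10, 14}  B9 = {0, 1, 6, 10}  B10 = {0, 2, 6, 10}  B11 = {0, 2, 6, 8}  B12 = {2, 5, 6, 8}
Tree: B1–B2, B2–B3, B3–B4, B4–B5, B5–B6, B6–B7, B7–B8, B8–B9, B9–B10, B10–B11, B11–B12
Every bag has size at most 4, so the width is 4 − 1 = 3 and tw(G) ≤ 3. For the lower bound: the 4 vertex sets {4,9,13}, {11}, {7}, {1,3,12,14} are disjoint, each induces a connected subgraph, and every pair is joined by at least one edge of G. Contracting each set to a single vertex therefore yields K_{4} as a minor, and since treewidth is minor-monotone, tw(G) ≥ tw(K_{4}) = 3. Hence tw(G) = 3 exactly.

3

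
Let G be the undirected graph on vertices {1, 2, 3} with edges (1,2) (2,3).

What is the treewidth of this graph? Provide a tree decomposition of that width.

Each bag holds 2 vertices, so the decomposition has width 1, which upper-bounds the treewidth. Any graph with an edge has treewidth ≥ 1, and G has the edge 3–2. Hence tw(G) = 1 exactly.

Treewidth 1.
Bags: B1 = {2, 3}  B2 = {1, 2}
Tree: B1–B2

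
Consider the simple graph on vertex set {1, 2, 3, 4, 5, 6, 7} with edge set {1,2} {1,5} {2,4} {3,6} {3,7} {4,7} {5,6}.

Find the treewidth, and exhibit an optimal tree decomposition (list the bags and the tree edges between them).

Treewidth 2.
One optimal decomposition is:
Bags: B1 = {3, 4, 7}  B2 = {3, 4, 6}  B3 = {4, 5, 6}  B4 = {1, 4, 5}  B5 = {1, 2, 4}
Tree: B1–B2, B2–B3, B3–B4, B4–B5

Every bag has size at most 3, so the width is 3 − 1 = 2 and tw(G) ≤ 2. For the lower bound, G contains the cycle 4–7–3–6–5–1–2–4, so G is not a forest; only forests have treewidth ≤ 1, hence tw(G) ≥ 2. Therefore the treewidth is 2.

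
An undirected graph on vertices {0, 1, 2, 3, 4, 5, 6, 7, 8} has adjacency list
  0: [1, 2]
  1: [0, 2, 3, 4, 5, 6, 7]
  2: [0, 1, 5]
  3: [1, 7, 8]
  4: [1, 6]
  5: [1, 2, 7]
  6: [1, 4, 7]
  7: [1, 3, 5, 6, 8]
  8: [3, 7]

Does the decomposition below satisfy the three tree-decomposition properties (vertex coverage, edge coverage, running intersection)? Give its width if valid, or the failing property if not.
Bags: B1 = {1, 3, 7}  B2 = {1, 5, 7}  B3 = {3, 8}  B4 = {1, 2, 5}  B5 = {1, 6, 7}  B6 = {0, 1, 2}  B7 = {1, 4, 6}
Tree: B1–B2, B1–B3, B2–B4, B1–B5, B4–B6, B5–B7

No — edge (7,8) lies in no bag.

A tree decomposition must satisfy three properties: every vertex lies in some bag; for every edge, both endpoints lie together in some bag; and for every vertex, the bags containing it form a connected subtree. Here edge (7,8) lies in no bag, so the decomposition is invalid.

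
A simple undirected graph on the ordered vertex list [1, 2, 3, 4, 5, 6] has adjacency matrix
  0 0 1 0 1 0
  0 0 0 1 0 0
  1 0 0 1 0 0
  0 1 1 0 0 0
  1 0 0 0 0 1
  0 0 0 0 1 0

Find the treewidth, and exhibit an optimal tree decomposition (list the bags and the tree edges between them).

Every bag has size at most 2, so the width is 2 − 1 = 1 and tw(G) ≤ 1. Any graph with an edge has treewidth ≥ 1, and G has the edge 6–5. Therefore the treewidth is 1.

Treewidth 1.
One such decomposition:
Bags: B1 = {5, 6}  B2 = {1, 5}  B3 = {1, 3}  B4 = {3, 4}  B5 = {2, 4}
Tree: B1–B2, B2–B3, B3–B4, B4–B5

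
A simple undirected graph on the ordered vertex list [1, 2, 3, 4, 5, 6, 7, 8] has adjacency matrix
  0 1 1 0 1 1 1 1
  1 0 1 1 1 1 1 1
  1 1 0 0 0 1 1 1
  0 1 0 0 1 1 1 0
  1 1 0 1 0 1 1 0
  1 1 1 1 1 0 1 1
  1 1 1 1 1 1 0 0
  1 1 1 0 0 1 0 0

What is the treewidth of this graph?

A width-4 tree decomposition is:
Bags: B1 = {1, 2, 3, 6, 7}  B2 = {1, 2, 5, 6, 7}  B3 = {2, 4, 5, 6, 7}  B4 = {1, 2, 3, 6, 8}
Tree: B1–B2, B2–B3, B1–B4
Every bag has size at most 5, so the width is 5 − 1 = 4 and tw(G) ≤ 4. Conversely, {1, 2, 3, 6, 8} is a clique of size 5, and the vertices of any clique must share a bag in every tree decomposition; so some bag has ≥ 5 vertices and tw(G) ≥ 4. Combining the bounds, tw(G) = 4.

4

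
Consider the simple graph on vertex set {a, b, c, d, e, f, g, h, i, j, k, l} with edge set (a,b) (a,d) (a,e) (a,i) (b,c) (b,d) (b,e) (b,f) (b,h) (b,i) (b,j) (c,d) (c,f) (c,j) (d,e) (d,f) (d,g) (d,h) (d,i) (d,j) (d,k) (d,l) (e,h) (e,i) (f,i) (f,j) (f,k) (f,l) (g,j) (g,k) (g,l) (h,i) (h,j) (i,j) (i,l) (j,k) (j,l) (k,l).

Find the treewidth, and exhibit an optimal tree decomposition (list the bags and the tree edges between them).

Treewidth 4.
Bags: B1 = {b, d, f, i, j}  B2 = {b, d, h, i, j}  B3 = {d, f, i, j, l}  B4 = {b, c, d, f, j}  B5 = {d, f, j, k, l}  B6 = {d, g, j, k, l}  B7 = {b, d, e, h, i}  B8 = {a, b, d, e, i}
Tree: B1–B2, B1–B3, B1–B4, B3–B5, B5–B6, B2–B7, B7–B8

Each bag holds 5 vertices, so the decomposition has width 4, which upper-bounds the treewidth. For the lower bound, the 5 vertices {d, g, j, k, l} are pairwise adjacent, and any tree decomposition puts a clique entirely inside one bag — forcing width ≥ 4. Hence tw(G) = 4 exactly.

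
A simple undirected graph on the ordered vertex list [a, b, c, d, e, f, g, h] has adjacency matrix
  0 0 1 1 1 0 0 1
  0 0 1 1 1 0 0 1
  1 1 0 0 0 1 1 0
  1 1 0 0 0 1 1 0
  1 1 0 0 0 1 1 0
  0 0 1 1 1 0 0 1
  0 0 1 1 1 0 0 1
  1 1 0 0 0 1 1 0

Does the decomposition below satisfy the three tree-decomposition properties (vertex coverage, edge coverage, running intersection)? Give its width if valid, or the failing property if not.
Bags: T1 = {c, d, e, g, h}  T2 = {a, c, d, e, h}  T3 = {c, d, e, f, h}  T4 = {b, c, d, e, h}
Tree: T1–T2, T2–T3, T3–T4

Checking the three conditions: (i) the bags cover all of {a, b, c, d, e, f, g, h}; (ii) for each edge, some bag contains both endpoints; (iii) the bags containing any fixed vertex form a subtree. All hold, so the decomposition is valid with width 5 − 1 = 4.

Yes; width 4.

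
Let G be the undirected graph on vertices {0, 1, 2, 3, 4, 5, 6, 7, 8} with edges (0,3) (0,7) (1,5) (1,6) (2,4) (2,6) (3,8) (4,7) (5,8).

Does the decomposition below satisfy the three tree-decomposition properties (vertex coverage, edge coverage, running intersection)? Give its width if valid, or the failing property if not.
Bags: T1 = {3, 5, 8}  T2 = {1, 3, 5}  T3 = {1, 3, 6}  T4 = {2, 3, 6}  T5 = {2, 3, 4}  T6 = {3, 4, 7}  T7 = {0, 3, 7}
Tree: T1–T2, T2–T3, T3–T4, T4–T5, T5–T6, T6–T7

Yes; width 2.

Checking the three conditions: (i) the bags cover all of {0, 1, 2, 3, 4, 5, 6, 7, 8}; (ii) for each edge, some bag contains both endpoints; (iii) the bags containing any fixed vertex form a subtree. All hold, so the decomposition is valid with width 3 − 1 = 2.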